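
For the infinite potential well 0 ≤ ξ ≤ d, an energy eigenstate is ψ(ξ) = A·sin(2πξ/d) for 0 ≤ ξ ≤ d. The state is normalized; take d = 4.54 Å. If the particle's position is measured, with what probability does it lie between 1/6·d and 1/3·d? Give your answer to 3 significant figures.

The probability is P = ∫ |ψ|² dξ over [1/6·d, 1/3·d].
Since A² = 1/(d/2), this is the region integral divided by the full normalization integral.
Let u = ξ/d; then A² and the length scale cancel, so P = ∫_{1/6}^{1/3} sin(2·π·u)^2 du ÷ ∫_{0}^{1} sin(2·π·u)^2 du.
Using ∫ sin(2·π·u)^2 du = u/2 - sin(4·π·u)/(8·π), the numerator is √(3)/(8·π) + 1/12 and the denominator is 1/2.
The result is P = (√(3)/4 + π/6)/π.

P ≈ 0.304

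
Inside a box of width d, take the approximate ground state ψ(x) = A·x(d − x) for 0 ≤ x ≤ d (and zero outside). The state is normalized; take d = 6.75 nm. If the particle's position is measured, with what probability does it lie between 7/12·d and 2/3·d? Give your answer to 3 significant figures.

P ≈ 0.137

P = ∫_{7/12·d}^{2/3·d} |ψ(x)|² dx.
With A² fixed by ∫|ψ|² = 1, i.e. A² = (d^5/30)^(−1), substitute and integrate.
In terms of u = x/d (A² and the length scale cancel between numerator and denominator), P = [∫_{7/12}^{2/3} u^2·(1 - u)^2 du] / [∫_{0}^{1} u^2·(1 - u)^2 du].
Using ∫ u^2·(1 - u)^2 du = u^3·(6·u^2 - 15·u + 10)/30, the numerator is ≈ 0.0045581 and the denominator is 1/30.
This works out to P = 0.1367.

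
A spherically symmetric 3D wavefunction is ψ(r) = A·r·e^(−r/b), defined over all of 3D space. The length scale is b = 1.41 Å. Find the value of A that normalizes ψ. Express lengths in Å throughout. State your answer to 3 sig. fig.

A ≈ 0.138 Å^(-5/2)

Require ∫ |ψ|² 4πr² dr = 1 over the whole domain.
In 3D with spherical symmetry the volume element is 4πr² dr.
Recall ∫₀^∞ r^m e^(−r/β) dr = m!·β^(m+1), the integral (without the A² prefactor) comes out to 3·π·b^5.
Setting this equal to 1 gives A² = 1/(3·π·b^5).
Substituting b = 1.41 gives A² = 0.01904, so A = 0.1380.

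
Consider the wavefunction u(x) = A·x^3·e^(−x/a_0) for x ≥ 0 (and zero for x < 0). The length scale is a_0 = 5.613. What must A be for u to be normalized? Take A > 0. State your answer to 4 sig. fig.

Require ∫ |u|² dx = 1 over the whole domain.
∫|u|² dx = A²·(45·a_0^7/8).
So A² = (45·a_0^7/8)^(−1).
With a_0 = 5.613: A² = 0.0000010128 and A = 0.0010064.

A ≈ 0.001006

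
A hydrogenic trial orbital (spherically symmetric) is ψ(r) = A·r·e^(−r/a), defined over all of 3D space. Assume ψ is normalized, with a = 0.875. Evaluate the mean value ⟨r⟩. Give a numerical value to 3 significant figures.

⟨r⟩ ≈ 2.19

By definition ⟨r⟩ = ∫ r |ψ(r)|² 4πr² dr.
Evaluating both integrals, ⟨r⟩ = 5·a/2.
With a = 0.875, ⟨r⟩ = 2.188.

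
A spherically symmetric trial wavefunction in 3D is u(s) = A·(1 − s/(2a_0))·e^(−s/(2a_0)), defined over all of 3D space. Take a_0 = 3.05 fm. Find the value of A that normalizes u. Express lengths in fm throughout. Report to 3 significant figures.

A ≈ 0.0374 fm^(-3/2)

Require ∫ |u|² 4πs² ds = 1 over the whole domain.
Recall ∫₀^∞ s^m e^(−s/β) ds = m!·β^(m+1), the integral (without the A² prefactor) comes out to 8·π·a_0^3.
With a_0 = 3.05: A² = 0.001402 and A = 0.03745.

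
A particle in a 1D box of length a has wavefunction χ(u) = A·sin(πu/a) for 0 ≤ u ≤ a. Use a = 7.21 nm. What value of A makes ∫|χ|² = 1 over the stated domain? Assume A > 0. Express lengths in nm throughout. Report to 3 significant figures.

Require ∫ |χ|² du = 1 over the whole domain.
Carrying out the integral gives A² · a/2.
Hence A² = 1/[a/2].
Substituting a = 7.21 gives A² = 0.2774, so A = 0.5267.

A ≈ 0.527 nm^(-1/2)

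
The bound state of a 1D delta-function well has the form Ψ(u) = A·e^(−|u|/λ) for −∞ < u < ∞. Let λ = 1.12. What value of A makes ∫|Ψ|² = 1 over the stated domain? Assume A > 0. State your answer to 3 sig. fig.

A ≈ 0.945

We need A² ∫|f|² du = 1, taking the integral from −∞ to ∞.
Recall ∫₀^∞ u^m e^(−u/β) du = m!·β^(m+1), with Ψ = A·e^(−|u|/λ), the integral evaluates to A²·[λ].
With λ = 1.12: A² = 0.8929 and A = 0.9449.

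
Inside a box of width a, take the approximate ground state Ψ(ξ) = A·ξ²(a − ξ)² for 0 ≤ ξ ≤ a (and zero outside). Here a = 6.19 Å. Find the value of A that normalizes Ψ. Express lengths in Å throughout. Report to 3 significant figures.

A ≈ 0.00687 Å^(-9/2)

Normalization requires ∫|Ψ|² dξ = 1, integrated from 0 to a.
With Ψ = A·ξ²(a − ξ)², the integral evaluates to A²·[a^9/630].
Setting this equal to 1 gives A² = 1/(a^9/630).
Plugging in a = 6.19 yields A = 0.006872.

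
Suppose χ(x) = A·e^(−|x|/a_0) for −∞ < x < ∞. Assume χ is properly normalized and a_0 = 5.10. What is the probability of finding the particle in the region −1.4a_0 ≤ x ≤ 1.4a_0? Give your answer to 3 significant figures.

The probability is P = ∫ |χ|² dx over [−1.4a_0, 1.4a_0].
Since A² = 1/(a_0), this is the region integral divided by the full normalization integral.
By symmetry take twice the x ≥ 0 contribution in numerator and denominator; the 2's cancel. Let u = x/a_0; then A² and the length scale cancel, so P = ∫_{0}^{1.4} e^(-2·u) du ÷ ∫_{0}^{∞} e^(-2·u) du.
Using ∫ e^(-2·u) du = -e^(-2·u)/2, the numerator is 1/2 - e^(-14/5)/2 and the denominator is 1/2.
Evaluating gives P = 0.9392.

P ≈ 0.939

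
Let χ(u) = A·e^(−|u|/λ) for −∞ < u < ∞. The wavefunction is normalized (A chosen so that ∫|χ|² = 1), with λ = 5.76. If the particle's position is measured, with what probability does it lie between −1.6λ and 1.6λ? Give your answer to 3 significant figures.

P ≈ 0.959

|χ|² is the probability density, so P = ∫_{−1.6λ}^{1.6λ} |χ|² du.
With A² fixed by ∫|χ|² = 1, i.e. A² = (λ)^(−1), substitute and integrate.
Both integrals are even about u = 0, so only the u ≥ 0 halves are needed (the factors of 2 cancel). In terms of t = u/λ (A² and the length scale cancel between numerator and denominator), P = [∫_{0}^{1.6} e^(-2·t) dt] / [∫_{0}^{∞} e^(-2·t) dt].
Using ∫ e^(-2·t) dt = -e^(-2·t)/2, the numerator is 1/2 - e^(-16/5)/2 and the denominator is 1/2.
This works out to P = 0.9592.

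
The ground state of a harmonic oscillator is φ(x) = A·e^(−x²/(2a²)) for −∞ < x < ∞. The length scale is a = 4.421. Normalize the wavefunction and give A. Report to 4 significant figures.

We need A² ∫|f|² dx = 1, taking the integral from −∞ to ∞.
Differentiating ∫e^(−αx²) dx = √(π/α) under α to get the higher moments, carrying out the integral gives A² · √(π)·a.
Setting this equal to 1 gives A² = 1/(√(π)·a).
Plugging in a = 4.421 yields A = 0.35723.

A ≈ 0.3572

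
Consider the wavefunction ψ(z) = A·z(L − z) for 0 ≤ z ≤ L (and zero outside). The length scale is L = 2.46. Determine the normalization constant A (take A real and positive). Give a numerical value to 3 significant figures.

A ≈ 0.577

Normalization requires ∫|ψ|² dz = 1, integrated from 0 to L.
The integral (without the A² prefactor) comes out to L^5/30.
With L = 2.46: A² = 0.3330 and A = 0.5771.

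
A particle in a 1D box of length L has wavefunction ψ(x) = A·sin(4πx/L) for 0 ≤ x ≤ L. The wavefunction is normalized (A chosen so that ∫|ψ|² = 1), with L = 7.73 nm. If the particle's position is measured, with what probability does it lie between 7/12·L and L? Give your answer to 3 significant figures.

The probability is P = ∫ |ψ|² dx over [7/12·L, L].
With A² fixed by ∫|ψ|² = 1, i.e. A² = (L/2)^(−1), substitute and integrate.
Let u = x/L; then A² and the length scale cancel, so P = ∫_{7/12}^{1} sin(4·π·u)^2 du ÷ ∫_{0}^{1} sin(4·π·u)^2 du.
Using ∫ sin(4·π·u)^2 du = u/2 - sin(4·π·u)·cos(4·π·u)/(8·π), the numerator is √(3)/(32·π) + 5/24 and the denominator is 1/2.
Taking the ratio, P = √(3)/(16·π) + 5/12.

P ≈ 0.451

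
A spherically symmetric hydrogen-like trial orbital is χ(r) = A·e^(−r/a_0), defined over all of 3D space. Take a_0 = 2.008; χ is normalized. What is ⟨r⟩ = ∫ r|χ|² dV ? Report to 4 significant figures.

By definition ⟨r⟩ = ∫ r |χ(r)|² 4πr² dr.
The ratio of the moment integral to the normalization integral gives ⟨r⟩ = 3·a_0/2.
With a_0 = 2.008, ⟨r⟩ = 3.0120.

⟨r⟩ ≈ 3.012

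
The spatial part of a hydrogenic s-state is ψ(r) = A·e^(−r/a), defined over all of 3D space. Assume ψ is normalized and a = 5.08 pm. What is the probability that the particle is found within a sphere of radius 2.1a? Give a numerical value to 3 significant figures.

P ≈ 0.790

P = ∫ |ψ|² 4πr² dr over r ≤ 2.1a.
A² is fixed by ∫₀^∞ 4πr²|ψ|² dr = 1, i.e. A² = (π·a^3)^(−1).
In terms of u = r/a (A², 4π and the length scale all cancel between numerator and denominator), P = [∫_{0}^{2.1} u^2·e^(-2·u) du] / [∫_{0}^{∞} u^2·e^(-2·u) du].
Using ∫ u^2·e^(-2·u) du = -(2·u^2 + 2·u + 1)·e^(-2·u)/4, the numerator is 1/4 - 701·e^(-21/5)/200 and the denominator is 1/4.
This evaluates to P = 0.7898.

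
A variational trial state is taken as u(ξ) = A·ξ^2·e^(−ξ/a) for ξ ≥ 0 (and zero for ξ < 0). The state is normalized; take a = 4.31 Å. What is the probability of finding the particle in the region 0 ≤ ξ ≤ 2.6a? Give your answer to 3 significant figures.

The probability is P = ∫ |u|² dξ over [0, 2.6a].
With A² fixed by ∫|u|² = 1, i.e. A² = (3·a^5/4)^(−1), substitute and integrate.
In terms of t = ξ/a (A² and the length scale cancel between numerator and denominator), P = [∫_{0}^{2.6} t^4·e^(-2·t) dt] / [∫_{0}^{∞} t^4·e^(-2·t) dt].
An antiderivative of t^4·e^(-2·t) is -(t^4/2 + t^3 + 3·t^2/2 + 3·t/2 + 3/4)·e^(-2·t); evaluating from 0 to 2.6 gives ≈ 0.44540, while the full integral is 3/4.
This works out to P = 0.5939.

P ≈ 0.594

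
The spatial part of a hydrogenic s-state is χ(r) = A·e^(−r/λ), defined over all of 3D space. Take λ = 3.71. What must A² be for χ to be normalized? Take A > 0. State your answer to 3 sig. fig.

The normalization condition is ∫|χ|² 4πr² dr = 1 from 0 to ∞.
In 3D with spherical symmetry the volume element is 4πr² dr.
With χ = A·e^(−r/λ), the integral evaluates to A²·[π·λ^3].
So A² = (π·λ^3)^(−1).
Substituting λ = 3.71 gives A² = 0.006233, so A = 0.07895.

A^2 ≈ 0.00623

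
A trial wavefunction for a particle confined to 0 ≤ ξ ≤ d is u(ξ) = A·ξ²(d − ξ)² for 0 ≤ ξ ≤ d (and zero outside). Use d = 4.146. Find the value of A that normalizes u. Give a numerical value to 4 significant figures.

Normalization requires ∫|u|² dξ = 1, integrated from 0 to d.
∫|u|² dξ = A²·(d^9/630).
Substituting d = 4.146 gives A² = 0.0017405, so A = 0.041719.

A ≈ 0.04172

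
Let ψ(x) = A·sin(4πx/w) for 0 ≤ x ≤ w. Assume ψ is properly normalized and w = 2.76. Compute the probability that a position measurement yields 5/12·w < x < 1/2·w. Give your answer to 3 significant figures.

P ≈ 0.0489

|ψ|² is the probability density, so P = ∫_{5/12·w}^{1/2·w} |ψ|² dx.
The normalization integral ∫|ψ|²dx over the whole domain equals w/2·A², and A² cancels in the ratio.
Let u = x/w; then A² and the length scale cancel, so P = ∫_{5/12}^{1/2} sin(4·π·u)^2 du ÷ ∫_{0}^{1} sin(4·π·u)^2 du.
With ∫ sin(4·π·u)^2 du = u/2 - sin(4·π·u)·cos(4·π·u)/(8·π) + C, the region integral is -√(3)/(32·π) + 1/24 and the full one is 1/2.
Evaluating gives P = (-√(3)/16 + π/12)/π.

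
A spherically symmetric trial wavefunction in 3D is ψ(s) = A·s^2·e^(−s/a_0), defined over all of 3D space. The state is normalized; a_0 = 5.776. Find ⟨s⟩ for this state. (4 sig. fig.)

The expectation value is the |ψ|²-weighted average of s: ∫ s|ψ|² 4πs² ds.
Evaluating both integrals, ⟨s⟩ = 7·a_0/2.
With a_0 = 5.776, ⟨s⟩ = 20.216.

⟨s⟩ ≈ 20.22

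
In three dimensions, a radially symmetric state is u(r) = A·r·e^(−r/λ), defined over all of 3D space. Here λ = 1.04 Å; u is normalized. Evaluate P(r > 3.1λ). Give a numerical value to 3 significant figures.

P = ∫ |u|² 4πr² dr over r > 3.1λ.
A² is fixed by ∫₀^∞ 4πr²|u|² dr = 1, i.e. A² = (3·π·λ^5)^(−1).
Substituting t = r/λ, A², 4π and the length scale all cancel in the ratio: P = ∫_{3.1}^{∞} t^4·e^(-2·t) dt / ∫_{0}^{∞} t^4·e^(-2·t) dt.
With ∫ t^4·e^(-2·t) dt = -(t^4/2 + t^3 + 3·t^2/2 + 3·t/2 + 3/4)·e^(-2·t) + C, the region integral is ≈ 0.19438 and the full one is 3/4.
The region integral divided by the full integral gives P = 0.2592.

P ≈ 0.259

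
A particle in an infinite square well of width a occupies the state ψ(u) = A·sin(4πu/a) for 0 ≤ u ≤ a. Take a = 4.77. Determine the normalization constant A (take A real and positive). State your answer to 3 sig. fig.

A ≈ 0.648

We need A² ∫|f|² du = 1, taking the integral from 0 to a.
With ψ = A·sin(4πu/a), the integral evaluates to A²·[a/2].
So A² = (a/2)^(−1).
Substituting a = 4.77 gives A² = 0.4193, so A = 0.6475.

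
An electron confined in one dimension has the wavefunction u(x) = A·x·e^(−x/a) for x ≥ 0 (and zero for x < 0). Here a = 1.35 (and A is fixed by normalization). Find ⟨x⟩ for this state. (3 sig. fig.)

The expectation value is the |u|²-weighted average of x: ∫ x|u|² dx.
With ∫₀^∞ x^3 e^(−αx) dx = 3!/α^4, evaluating both integrals, ⟨x⟩ = 3·a/2.
Putting a = 1.35 gives 2.025.

⟨x⟩ ≈ 2.03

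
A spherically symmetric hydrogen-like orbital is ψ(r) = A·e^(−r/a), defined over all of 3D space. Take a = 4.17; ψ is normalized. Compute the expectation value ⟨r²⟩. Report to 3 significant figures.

By definition ⟨r²⟩ = ∫ r^2 |ψ(r)|² 4πr² dr.
Evaluating both integrals, ⟨r²⟩ = 3·a^2.
With a = 4.17, ⟨r^2⟩ = 52.17.

⟨r^2⟩ ≈ 52.2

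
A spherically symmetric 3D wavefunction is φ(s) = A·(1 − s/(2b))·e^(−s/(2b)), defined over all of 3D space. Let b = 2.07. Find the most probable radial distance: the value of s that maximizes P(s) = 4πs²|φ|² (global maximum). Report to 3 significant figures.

Differentiate P(s) = 4πs²|φ|² with respect to s and set to zero.
This gives s = b·(√(5) + 3).
With b = 2.07, the most probable radial distance is 10.84.

s ≈ 10.8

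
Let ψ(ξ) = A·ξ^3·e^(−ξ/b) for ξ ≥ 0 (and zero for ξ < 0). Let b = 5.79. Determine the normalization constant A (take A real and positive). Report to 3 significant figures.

A ≈ 0.000903

Normalization requires ∫|ψ|² dξ = 1, integrated from 0 to ∞.
With ψ = A·ξ^3·e^(−ξ/b), the integral evaluates to A²·[45·b^7/8].
So A² = (45·b^7/8)^(−1).
Plugging in b = 5.79 yields A = 0.0009027.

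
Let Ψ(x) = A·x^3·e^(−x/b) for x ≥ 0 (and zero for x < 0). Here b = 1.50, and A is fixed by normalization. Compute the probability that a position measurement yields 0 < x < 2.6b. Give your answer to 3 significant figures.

P ≈ 0.268

P = ∫_{0}^{2.6b} |Ψ(x)|² dx.
Since A² = 1/(45·b^7/8), this is the region integral divided by the full normalization integral.
In terms of u = x/b (A² and the length scale cancel between numerator and denominator), P = [∫_{0}^{2.6} u^6·e^(-2·u) du] / [∫_{0}^{∞} u^6·e^(-2·u) du].
With ∫ u^6·e^(-2·u) du = -(4·u^6 + 12·u^5 + 30·u^4 + 60·u^3 + 90·u^2 + 90·u + 45)·e^(-2·u)/8 + C, the region integral is ≈ 1.5053 and the full one is 45/8.
Evaluating gives P = 0.2676.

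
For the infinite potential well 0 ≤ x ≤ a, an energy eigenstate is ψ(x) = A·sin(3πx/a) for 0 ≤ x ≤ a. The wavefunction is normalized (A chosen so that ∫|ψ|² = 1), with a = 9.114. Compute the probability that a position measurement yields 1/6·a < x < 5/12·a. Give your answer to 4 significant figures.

P = ∫_{1/6·a}^{5/12·a} |ψ(x)|² dx.
With A² fixed by ∫|ψ|² = 1, i.e. A² = (a/2)^(−1), substitute and integrate.
Let u = x/a; then A² and the length scale cancel, so P = ∫_{1/6}^{5/12} sin(3·π·u)^2 du ÷ ∫_{0}^{1} sin(3·π·u)^2 du.
Using ∫ sin(3·π·u)^2 du = u/2 - sin(6·π·u)/(12·π), the numerator is 1/8 - 1/(12·π) and the denominator is 1/2.
Taking the ratio, P = (-2 + 3·π)/(12·π).

P ≈ 0.1969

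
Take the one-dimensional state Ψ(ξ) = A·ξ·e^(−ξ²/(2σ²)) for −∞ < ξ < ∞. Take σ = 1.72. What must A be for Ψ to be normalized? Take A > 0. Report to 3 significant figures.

A ≈ 0.471

We need A² ∫|f|² dξ = 1, taking the integral from −∞ to ∞.
Differentiating ∫e^(−αξ²) dξ = √(π/α) under α to get the higher moments, ∫|Ψ|² dξ = A²·(√(π)·σ^3/2).
Setting this equal to 1 gives A² = 1/(√(π)·σ^3/2).
Plugging in σ = 1.72 yields A = 0.4709.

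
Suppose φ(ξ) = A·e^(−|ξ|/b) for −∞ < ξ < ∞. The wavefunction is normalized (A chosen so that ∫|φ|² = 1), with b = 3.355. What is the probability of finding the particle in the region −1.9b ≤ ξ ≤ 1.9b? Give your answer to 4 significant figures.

P = ∫_{−1.9b}^{1.9b} |φ(ξ)|² dξ.
Since A² = 1/(b), this is the region integral divided by the full normalization integral.
By symmetry take twice the ξ ≥ 0 contribution in numerator and denominator; the 2's cancel. Substituting u = ξ/b, A² and the length scale cancel in the ratio: P = ∫_{0}^{1.9} e^(-2·u) du / ∫_{0}^{∞} e^(-2·u) du.
With ∫ e^(-2·u) du = -e^(-2·u)/2 + C, the region integral is 1/2 - e^(-19/5)/2 and the full one is 1/2.
Taking the ratio, P = 0.97763.

P ≈ 0.9776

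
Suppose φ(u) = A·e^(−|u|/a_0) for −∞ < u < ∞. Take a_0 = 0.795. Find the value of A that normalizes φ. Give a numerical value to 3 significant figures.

A ≈ 1.12

Normalization requires ∫|φ|² du = 1, integrated from −∞ to ∞.
Recall ∫₀^∞ u^m e^(−u/β) du = m!·β^(m+1), carrying out the integral gives A² · a_0.
So A² = (a_0)^(−1).
With a_0 = 0.795: A² = 1.258 and A = 1.122.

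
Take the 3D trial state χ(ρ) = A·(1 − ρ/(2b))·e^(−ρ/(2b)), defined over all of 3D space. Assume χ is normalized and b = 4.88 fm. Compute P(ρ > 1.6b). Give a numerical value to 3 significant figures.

With dV = 4πρ²dρ, the probability is ∫|χ|² dV over ρ > 1.6b.
Normalization gives A² = 1/(8·π·b^3).
In terms of u = ρ/b (A², 4π and the length scale all cancel between numerator and denominator), P = [∫_{1.6}^{∞} u^2·(1 - u/2)^2·e^(-u) du] / [∫_{0}^{∞} u^2·(1 - u/2)^2·e^(-u) du].
Using ∫ u^2·(1 - u/2)^2·e^(-u) du = -(u^4/4 + u^2 + 2·u + 2)·e^(-u), the numerator is 5874·e^(-8/5)/625 and the denominator is 2.
The region integral divided by the full integral gives P = 0.9488.

P ≈ 0.949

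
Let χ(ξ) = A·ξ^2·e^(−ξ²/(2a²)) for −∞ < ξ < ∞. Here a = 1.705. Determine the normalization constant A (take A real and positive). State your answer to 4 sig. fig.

A ≈ 0.2285

The normalization condition is ∫|χ|² dξ = 1 from −∞ to ∞.
Carrying out the integral gives A² · 3·√(π)·a^5/4.
Setting this equal to 1 gives A² = 1/(3·√(π)·a^5/4).
Plugging in a = 1.705 yields A = 0.22849.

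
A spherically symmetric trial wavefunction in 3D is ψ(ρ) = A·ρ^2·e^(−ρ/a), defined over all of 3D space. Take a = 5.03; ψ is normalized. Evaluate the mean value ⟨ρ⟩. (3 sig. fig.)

By definition ⟨ρ⟩ = ∫ ρ |ψ(ρ)|² 4πρ² dρ.
Using ∫₀^∞ ρⁿ e^(−αρ) dρ = n!/αⁿ⁺¹, the ratio of the moment integral to the normalization integral gives ⟨ρ⟩ = 7·a/2.
Putting a = 5.03 gives 17.61.

⟨ρ⟩ ≈ 17.6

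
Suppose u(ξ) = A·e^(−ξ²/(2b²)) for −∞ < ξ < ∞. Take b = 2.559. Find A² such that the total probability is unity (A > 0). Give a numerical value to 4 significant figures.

A^2 ≈ 0.2205

We need A² ∫|f|² dξ = 1, taking the integral from −∞ to ∞.
With ∫_{−∞}^{∞} ξ^(2m) e^(−αξ²) dξ = (2m−1)!!·√π / (2^m α^(m+1/2)), the integral (without the A² prefactor) comes out to √(π)·b.
Plugging in b = 2.559 yields A = 0.46955.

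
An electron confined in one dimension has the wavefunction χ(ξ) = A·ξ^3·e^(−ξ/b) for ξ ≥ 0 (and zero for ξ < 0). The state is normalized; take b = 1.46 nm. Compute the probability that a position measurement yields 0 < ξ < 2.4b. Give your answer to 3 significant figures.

P ≈ 0.209

|χ|² is the probability density, so P = ∫_{0}^{2.4b} |χ|² dξ.
With A² fixed by ∫|χ|² = 1, i.e. A² = (45·b^7/8)^(−1), substitute and integrate.
In terms of u = ξ/b (A² and the length scale cancel between numerator and denominator), P = [∫_{0}^{2.4} u^6·e^(-2·u) du] / [∫_{0}^{∞} u^6·e^(-2·u) du].
Using ∫ u^6·e^(-2·u) du = -(4·u^6 + 12·u^5 + 30·u^4 + 60·u^3 + 90·u^2 + 90·u + 45)·e^(-2·u)/8, the numerator is ≈ 1.1767 and the denominator is 45/8.
The result is P = 0.2092.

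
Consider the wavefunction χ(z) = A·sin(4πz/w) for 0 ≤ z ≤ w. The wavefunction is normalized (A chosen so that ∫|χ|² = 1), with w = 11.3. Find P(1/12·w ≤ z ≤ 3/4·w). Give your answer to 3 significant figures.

P ≈ 0.701

|χ|² is the probability density, so P = ∫_{1/12·w}^{3/4·w} |χ|² dz.
With A² fixed by ∫|χ|² = 1, i.e. A² = (w/2)^(−1), substitute and integrate.
In terms of u = z/w (A² and the length scale cancel between numerator and denominator), P = [∫_{1/12}^{3/4} sin(4·π·u)^2 du] / [∫_{0}^{1} sin(4·π·u)^2 du].
An antiderivative of sin(4·π·u)^2 is u/2 - sin(4·π·u)·cos(4·π·u)/(8·π); evaluating from 1/12 to 3/4 gives √(3)/(32·π) + 1/3, while the full integral is 1/2.
Taking the ratio, P = √(3)/(16·π) + 2/3.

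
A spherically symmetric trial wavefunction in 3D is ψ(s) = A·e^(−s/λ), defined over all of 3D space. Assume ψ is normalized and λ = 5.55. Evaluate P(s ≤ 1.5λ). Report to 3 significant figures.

P = ∫ |ψ|² 4πs² ds over s ≤ 1.5λ.
The full normalization integral is A²·[π·λ^3] = 1, fixing A².
Substituting u = s/λ, A², 4π and the length scale all cancel in the ratio: P = ∫_{0}^{1.5} u^2·e^(-2·u) du / ∫_{0}^{∞} u^2·e^(-2·u) du.
With ∫ u^2·e^(-2·u) du = -(2·u^2 + 2·u + 1)·e^(-2·u)/4 + C, the region integral is 1/4 - 17·e^(-3)/8 and the full one is 1/4.
Taking the ratio yields P = 0.5768.

P ≈ 0.577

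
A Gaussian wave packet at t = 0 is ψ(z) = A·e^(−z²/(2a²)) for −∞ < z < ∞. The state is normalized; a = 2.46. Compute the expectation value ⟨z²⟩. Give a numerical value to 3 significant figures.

⟨z^2⟩ ≈ 3.03

⟨z²⟩ = ∫ z^2 |ψ|² dz over the full domain.
With ∫_{−∞}^{∞} z^(2m) e^(−αz²) dz = (2m−1)!!·√π / (2^m α^(m+1/2)), the ratio of the moment integral to the normalization integral gives ⟨z²⟩ = a^2/2.
Putting a = 2.46 gives 3.026.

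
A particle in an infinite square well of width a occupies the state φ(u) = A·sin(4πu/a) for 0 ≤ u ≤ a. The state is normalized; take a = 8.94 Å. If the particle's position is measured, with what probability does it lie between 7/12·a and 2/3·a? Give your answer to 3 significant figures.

|φ|² is the probability density, so P = ∫_{7/12·a}^{2/3·a} |φ|² du.
With A² fixed by ∫|φ|² = 1, i.e. A² = (a/2)^(−1), substitute and integrate.
In terms of t = u/a (A² and the length scale cancel between numerator and denominator), P = [∫_{7/12}^{2/3} sin(4·π·t)^2 dt] / [∫_{0}^{1} sin(4·π·t)^2 dt].
An antiderivative of sin(4·π·t)^2 is t/2 - sin(4·π·t)·cos(4·π·t)/(8·π); evaluating from 7/12 to 2/3 gives √(3)/(16·π) + 1/24, while the full integral is 1/2.
Taking the ratio, P = (√(3)/8 + π/12)/π.

P ≈ 0.152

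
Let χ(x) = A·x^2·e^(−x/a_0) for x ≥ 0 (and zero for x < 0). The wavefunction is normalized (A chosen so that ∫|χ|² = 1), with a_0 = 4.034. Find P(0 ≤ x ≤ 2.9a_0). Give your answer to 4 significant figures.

P ≈ 0.6873

The probability is P = ∫ |χ|² dx over [0, 2.9a_0].
The normalization integral ∫|χ|²dx over the whole domain equals 3·a_0^5/4·A², and A² cancels in the ratio.
In terms of u = x/a_0 (A² and the length scale cancel between numerator and denominator), P = [∫_{0}^{2.9} u^4·e^(-2·u) du] / [∫_{0}^{∞} u^4·e^(-2·u) du].
An antiderivative of u^4·e^(-2·u) is -(u^4/2 + u^3 + 3·u^2/2 + 3·u/2 + 3/4)·e^(-2·u); evaluating from 0 to 2.9 gives ≈ 0.515461, while the full integral is 3/4.
This works out to P = 0.68728.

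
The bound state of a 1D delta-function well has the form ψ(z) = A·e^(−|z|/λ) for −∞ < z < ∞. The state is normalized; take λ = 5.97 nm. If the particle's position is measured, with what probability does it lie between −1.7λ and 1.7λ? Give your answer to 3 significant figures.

|ψ|² is the probability density, so P = ∫_{−1.7λ}^{1.7λ} |ψ|² dz.
With A² fixed by ∫|ψ|² = 1, i.e. A² = (λ)^(−1), substitute and integrate.
By symmetry take twice the z ≥ 0 contribution in numerator and denominator; the 2's cancel. Substituting u = z/λ, A² and the length scale cancel in the ratio: P = ∫_{0}^{1.7} e^(-2·u) du / ∫_{0}^{∞} e^(-2·u) du.
With ∫ e^(-2·u) du = -e^(-2·u)/2 + C, the region integral is 1/2 - e^(-17/5)/2 and the full one is 1/2.
This works out to P = 0.9666.

P ≈ 0.967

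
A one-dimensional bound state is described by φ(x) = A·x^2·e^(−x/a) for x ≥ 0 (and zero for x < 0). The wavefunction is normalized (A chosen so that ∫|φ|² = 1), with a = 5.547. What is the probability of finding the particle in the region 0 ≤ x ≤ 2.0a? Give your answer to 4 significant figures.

P ≈ 0.3712

P = ∫_{0}^{2.0a} |φ(x)|² dx.
The normalization integral ∫|φ|²dx over the whole domain equals 3·a^5/4·A², and A² cancels in the ratio.
Let u = x/a; then A² and the length scale cancel, so P = ∫_{0}^{2.0} u^4·e^(-2·u) du ÷ ∫_{0}^{∞} u^4·e^(-2·u) du.
An antiderivative of u^4·e^(-2·u) is -(u^4/2 + u^3 + 3·u^2/2 + 3·u/2 + 3/4)·e^(-2·u); evaluating from 0 to 2.0 gives 3/4 - 103·e^(-4)/4, while the full integral is 3/4.
Taking the ratio, P = 0.37116.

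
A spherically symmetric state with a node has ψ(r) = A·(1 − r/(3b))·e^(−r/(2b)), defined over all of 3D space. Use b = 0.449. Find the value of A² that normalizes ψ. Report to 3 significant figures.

We need A² ∫|f|² 4πr² dr = 1, taking the integral from 0 to ∞.
Carrying out the integral gives A² · 8·π·b^3/3.
So A² = (8·π·b^3/3)^(−1).
With b = 0.449: A² = 1.319 and A = 1.148.

A^2 ≈ 1.32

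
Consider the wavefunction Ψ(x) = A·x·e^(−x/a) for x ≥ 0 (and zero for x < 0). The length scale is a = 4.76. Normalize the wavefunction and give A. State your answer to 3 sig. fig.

A ≈ 0.193

Require ∫ |Ψ|² dx = 1 over the whole domain.
Using ∫₀^∞ xⁿ e^(−αx) dx = n!/αⁿ⁺¹, the integral (without the A² prefactor) comes out to a^3/4.
Plugging in a = 4.76 yields A = 0.1926.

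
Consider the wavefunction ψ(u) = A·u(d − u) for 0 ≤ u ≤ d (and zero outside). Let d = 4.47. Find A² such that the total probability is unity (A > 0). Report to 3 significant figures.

Require ∫ |ψ|² du = 1 over the whole domain.
Expanding the polynomial and integrating term by term, with ψ = A·u(d − u), the integral evaluates to A²·[d^5/30].
With d = 4.47: A² = 0.01681 and A = 0.1297.

A^2 ≈ 0.0168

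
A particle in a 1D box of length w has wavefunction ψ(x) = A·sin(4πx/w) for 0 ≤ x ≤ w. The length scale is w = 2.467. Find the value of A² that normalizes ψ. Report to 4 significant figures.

We need A² ∫|f|² dx = 1, taking the integral from 0 to w.
Using sin²θ = (1 − cos 2θ)/2, ∫|ψ|² dx = A²·(w/2).
Substituting w = 2.467 gives A² = 0.81070, so A = 0.90039.

A^2 ≈ 0.8107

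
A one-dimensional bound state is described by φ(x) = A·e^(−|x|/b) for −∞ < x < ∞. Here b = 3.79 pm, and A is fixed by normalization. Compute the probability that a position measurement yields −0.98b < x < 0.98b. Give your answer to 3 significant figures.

P ≈ 0.859

|φ|² is the probability density, so P = ∫_{−0.98b}^{0.98b} |φ|² dx.
Since A² = 1/(b), this is the region integral divided by the full normalization integral.
By symmetry take twice the x ≥ 0 contribution in numerator and denominator; the 2's cancel. In terms of u = x/b (A² and the length scale cancel between numerator and denominator), P = [∫_{0}^{0.98} e^(-2·u) du] / [∫_{0}^{∞} e^(-2·u) du].
Using ∫ e^(-2·u) du = -e^(-2·u)/2, the numerator is 1/2 - e^(-49/25)/2 and the denominator is 1/2.
The result is P = 0.8591.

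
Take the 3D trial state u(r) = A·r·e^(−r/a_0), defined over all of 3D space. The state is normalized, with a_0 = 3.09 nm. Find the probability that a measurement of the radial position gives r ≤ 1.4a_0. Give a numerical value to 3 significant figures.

With dV = 4πr²dr, the probability is ∫|u|² dV over r ≤ 1.4a_0.
A² is fixed by ∫₀^∞ 4πr²|u|² dr = 1, i.e. A² = (3·π·a_0^5)^(−1).
Substituting t = r/a_0, A², 4π and the length scale all cancel in the ratio: P = ∫_{0}^{1.4} t^4·e^(-2·t) dt / ∫_{0}^{∞} t^4·e^(-2·t) dt.
An antiderivative of t^4·e^(-2·t) is -(t^4/2 + t^3 + 3·t^2/2 + 3·t/2 + 3/4)·e^(-2·t); evaluating from 0 to 1.4 gives ≈ 0.11424, while the full integral is 3/4.
This evaluates to P = 0.1523.

P ≈ 0.152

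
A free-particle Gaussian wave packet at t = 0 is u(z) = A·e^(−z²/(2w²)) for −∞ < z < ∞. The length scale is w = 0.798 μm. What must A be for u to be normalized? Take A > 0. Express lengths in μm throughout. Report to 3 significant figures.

A ≈ 0.841 μm^(-1/2)

The normalization condition is ∫|u|² dz = 1 from −∞ to ∞.
Differentiating ∫e^(−αz²) dz = √(π/α) under α to get the higher moments, the integral (without the A² prefactor) comes out to √(π)·w.
Setting this equal to 1 gives A² = 1/(√(π)·w).
With w = 0.798: A² = 0.7070 and A = 0.8408.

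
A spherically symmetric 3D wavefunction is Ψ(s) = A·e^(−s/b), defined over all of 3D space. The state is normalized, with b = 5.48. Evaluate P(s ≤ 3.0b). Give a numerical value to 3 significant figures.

P = ∫ |Ψ|² 4πs² ds over s ≤ 3.0b.
A² is fixed by ∫₀^∞ 4πs²|Ψ|² ds = 1, i.e. A² = (π·b^3)^(−1).
In terms of u = s/b (A², 4π and the length scale all cancel between numerator and denominator), P = [∫_{0}^{3.0} u^2·e^(-2·u) du] / [∫_{0}^{∞} u^2·e^(-2·u) du].
With ∫ u^2·e^(-2·u) du = -(2·u^2 + 2·u + 1)·e^(-2·u)/4 + C, the region integral is 1/4 - 25·e^(-6)/4 and the full one is 1/4.
Taking the ratio yields P = 0.9380.

P ≈ 0.938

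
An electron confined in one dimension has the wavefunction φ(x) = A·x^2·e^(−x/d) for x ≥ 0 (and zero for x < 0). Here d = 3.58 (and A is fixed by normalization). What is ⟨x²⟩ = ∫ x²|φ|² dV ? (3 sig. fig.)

⟨x^2⟩ ≈ 96.1

By definition ⟨x²⟩ = ∫ x^2 |φ(x)|² dx.
Since the A² factors cancel between numerator and denominator, ⟨x²⟩ = 15·d^2/2.
With d = 3.58, ⟨x^2⟩ = 96.12.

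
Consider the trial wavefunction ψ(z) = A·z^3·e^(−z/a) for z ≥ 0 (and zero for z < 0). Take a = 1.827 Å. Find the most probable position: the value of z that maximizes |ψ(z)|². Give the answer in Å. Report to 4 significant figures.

Set d/dz [|ψ(z)|²] = 0 and solve for z > 0.
This gives z = 3·a.
With a = 1.827, the most probable position is 5.4810 Å.

z ≈ 5.481 Å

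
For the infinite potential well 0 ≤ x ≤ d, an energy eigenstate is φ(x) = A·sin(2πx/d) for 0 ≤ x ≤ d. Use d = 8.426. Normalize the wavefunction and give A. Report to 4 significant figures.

Require ∫ |φ|² dx = 1 over the whole domain.
Using sin²θ = (1 − cos 2θ)/2, carrying out the integral gives A² · d/2.
Substituting d = 8.426 gives A² = 0.23736, so A = 0.48720.

A ≈ 0.4872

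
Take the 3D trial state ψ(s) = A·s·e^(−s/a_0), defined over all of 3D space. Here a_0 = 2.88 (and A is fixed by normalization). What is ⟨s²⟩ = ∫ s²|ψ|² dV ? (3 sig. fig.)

⟨s^2⟩ ≈ 62.2

The expectation value is the |ψ|²-weighted average of s^2: ∫ s^2|ψ|² 4πs² ds.
Evaluating both integrals, ⟨s²⟩ = 15·a_0^2/2.
With a_0 = 2.88, ⟨s^2⟩ = 62.21.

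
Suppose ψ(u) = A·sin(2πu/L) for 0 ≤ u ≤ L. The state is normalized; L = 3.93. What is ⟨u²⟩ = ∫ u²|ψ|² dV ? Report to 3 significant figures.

By definition ⟨u²⟩ = ∫ u^2 |ψ(u)|² du.
Using sin²θ = (1 − cos 2θ)/2, the ratio of the moment integral to the normalization integral gives ⟨u²⟩ = -L^2/(8·π^2) + L^2/3.
With L = 3.93, ⟨u^2⟩ = 4.953.

⟨u^2⟩ ≈ 4.95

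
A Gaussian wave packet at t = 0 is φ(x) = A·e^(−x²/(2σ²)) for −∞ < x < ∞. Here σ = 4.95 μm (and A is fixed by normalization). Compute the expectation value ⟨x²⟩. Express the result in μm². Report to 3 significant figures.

⟨x^2⟩ ≈ 12.3 μm^2

By definition ⟨x²⟩ = ∫ x^2 |φ(x)|² dx.
Since the A² factors cancel between numerator and denominator, ⟨x²⟩ = σ^2/2.
Putting σ = 4.95 gives 12.25.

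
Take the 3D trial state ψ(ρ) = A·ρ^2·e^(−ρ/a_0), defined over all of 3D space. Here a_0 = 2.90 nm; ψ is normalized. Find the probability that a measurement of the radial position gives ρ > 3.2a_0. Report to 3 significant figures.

P = ∫ |ψ|² 4πρ² dρ over ρ > 3.2a_0.
The full normalization integral is A²·[45·π·a_0^7/2] = 1, fixing A².
Substituting u = ρ/a_0, A², 4π and the length scale all cancel in the ratio: P = ∫_{3.2}^{∞} u^6·e^(-2·u) du / ∫_{0}^{∞} u^6·e^(-2·u) du.
An antiderivative of u^6·e^(-2·u) is -(4·u^6 + 12·u^5 + 30·u^4 + 60·u^3 + 90·u^2 + 90·u + 45)·e^(-2·u)/8; evaluating from 3.2 to ∞ gives ≈ 3.0506, while the full integral is 45/8.
The region integral divided by the full integral gives P = 0.5423.

P ≈ 0.542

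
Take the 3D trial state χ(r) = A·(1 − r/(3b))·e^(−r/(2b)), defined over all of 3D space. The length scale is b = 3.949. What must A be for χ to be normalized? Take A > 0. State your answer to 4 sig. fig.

A ≈ 0.04403

We need A² ∫|f|² 4πr² dr = 1, taking the integral from 0 to ∞.
Carrying out the integral gives A² · 8·π·b^3/3.
Setting this equal to 1 gives A² = 1/(8·π·b^3/3).
With b = 3.949: A² = 0.0019383 and A = 0.044026.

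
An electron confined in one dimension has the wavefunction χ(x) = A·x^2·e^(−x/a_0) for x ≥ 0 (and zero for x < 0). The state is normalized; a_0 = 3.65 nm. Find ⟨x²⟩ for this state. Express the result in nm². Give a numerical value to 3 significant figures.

By definition ⟨x²⟩ = ∫ x^2 |χ(x)|² dx.
Using ∫₀^∞ xⁿ e^(−αx) dx = n!/αⁿ⁺¹, evaluating both integrals, ⟨x²⟩ = 15·a_0^2/2.
Putting a_0 = 3.65 gives 99.92.

⟨x^2⟩ ≈ 99.9 nm^2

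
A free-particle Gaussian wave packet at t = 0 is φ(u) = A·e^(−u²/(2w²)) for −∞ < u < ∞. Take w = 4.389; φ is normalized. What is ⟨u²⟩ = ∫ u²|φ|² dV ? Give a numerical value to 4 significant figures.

⟨u^2⟩ ≈ 9.632

⟨u²⟩ = ∫ u^2 |φ|² du over the full domain.
The ratio of the moment integral to the normalization integral gives ⟨u²⟩ = w^2/2.
Putting w = 4.389 gives 9.6317.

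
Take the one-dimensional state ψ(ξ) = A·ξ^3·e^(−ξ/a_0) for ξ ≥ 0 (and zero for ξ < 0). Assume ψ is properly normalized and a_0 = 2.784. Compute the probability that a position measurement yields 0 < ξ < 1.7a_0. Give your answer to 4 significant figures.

P ≈ 0.05785

The probability is P = ∫ |ψ|² dξ over [0, 1.7a_0].
With A² fixed by ∫|ψ|² = 1, i.e. A² = (45·a_0^7/8)^(−1), substitute and integrate.
Substituting u = ξ/a_0, A² and the length scale cancel in the ratio: P = ∫_{0}^{1.7} u^6·e^(-2·u) du / ∫_{0}^{∞} u^6·e^(-2·u) du.
Using ∫ u^6·e^(-2·u) du = -(4·u^6 + 12·u^5 + 30·u^4 + 60·u^3 + 90·u^2 + 90·u + 45)·e^(-2·u)/8, the numerator is ≈ 0.325424 and the denominator is 45/8.
This works out to P = 0.057853.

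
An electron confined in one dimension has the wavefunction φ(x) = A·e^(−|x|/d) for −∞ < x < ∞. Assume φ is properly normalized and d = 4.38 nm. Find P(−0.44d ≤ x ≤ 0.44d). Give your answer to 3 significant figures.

P = ∫_{−0.44d}^{0.44d} |φ(x)|² dx.
With A² fixed by ∫|φ|² = 1, i.e. A² = (d)^(−1), substitute and integrate.
Both integrals are even about x = 0, so only the x ≥ 0 halves are needed (the factors of 2 cancel). Let u = x/d; then A² and the length scale cancel, so P = ∫_{0}^{0.44} e^(-2·u) du ÷ ∫_{0}^{∞} e^(-2·u) du.
With ∫ e^(-2·u) du = -e^(-2·u)/2 + C, the region integral is 1/2 - e^(-22/25)/2 and the full one is 1/2.
The result is P = 0.5852.

P ≈ 0.585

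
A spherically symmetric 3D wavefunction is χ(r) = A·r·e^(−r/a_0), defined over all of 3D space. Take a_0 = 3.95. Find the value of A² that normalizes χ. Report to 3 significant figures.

We need A² ∫|f|² 4πr² dr = 1, taking the integral from 0 to ∞.
Carrying out the integral gives A² · 3·π·a_0^5.
So A² = (3·π·a_0^5)^(−1).
With a_0 = 3.95: A² = 0.0001103 and A = 0.01050.

A^2 ≈ 0.000110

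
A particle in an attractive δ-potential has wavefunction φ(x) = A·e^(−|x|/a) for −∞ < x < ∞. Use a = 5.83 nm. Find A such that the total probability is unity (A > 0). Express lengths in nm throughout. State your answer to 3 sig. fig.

A ≈ 0.414 nm^(-1/2)

The normalization condition is ∫|φ|² dx = 1 from −∞ to ∞.
∫|φ|² dx = A²·(a).
Setting this equal to 1 gives A² = 1/(a).
With a = 5.83: A² = 0.1715 and A = 0.4142.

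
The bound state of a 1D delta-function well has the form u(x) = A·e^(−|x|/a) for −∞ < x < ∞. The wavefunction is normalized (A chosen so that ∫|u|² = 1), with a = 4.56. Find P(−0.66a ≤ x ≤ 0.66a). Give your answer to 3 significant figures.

|u|² is the probability density, so P = ∫_{−0.66a}^{0.66a} |u|² dx.
Since A² = 1/(a), this is the region integral divided by the full normalization integral.
Both integrals are even about x = 0, so only the x ≥ 0 halves are needed (the factors of 2 cancel). Let t = x/a; then A² and the length scale cancel, so P = ∫_{0}^{0.66} e^(-2·t) dt ÷ ∫_{0}^{∞} e^(-2·t) dt.
Using ∫ e^(-2·t) dt = -e^(-2·t)/2, the numerator is 1/2 - e^(-33/25)/2 and the denominator is 1/2.
The result is P = 0.7329.

P ≈ 0.733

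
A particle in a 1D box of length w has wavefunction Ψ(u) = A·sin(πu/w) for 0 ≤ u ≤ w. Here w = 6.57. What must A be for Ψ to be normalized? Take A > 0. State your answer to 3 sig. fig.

A ≈ 0.552

We need A² ∫|f|² du = 1, taking the integral from 0 to w.
With ∫₀^w sin²(nπu/w) du = w/2, ∫|Ψ|² du = A²·(w/2).
Setting this equal to 1 gives A² = 1/(w/2).
Plugging in w = 6.57 yields A = 0.5517.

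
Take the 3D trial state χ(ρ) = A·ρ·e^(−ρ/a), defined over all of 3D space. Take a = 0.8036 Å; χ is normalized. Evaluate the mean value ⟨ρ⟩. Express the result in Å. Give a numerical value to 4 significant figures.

By definition ⟨ρ⟩ = ∫ ρ |χ(ρ)|² 4πρ² dρ.
Since the A² factors cancel between numerator and denominator, ⟨ρ⟩ = 5·a/2.
With a = 0.8036, ⟨ρ⟩ = 2.0090.

⟨ρ⟩ ≈ 2.009 Å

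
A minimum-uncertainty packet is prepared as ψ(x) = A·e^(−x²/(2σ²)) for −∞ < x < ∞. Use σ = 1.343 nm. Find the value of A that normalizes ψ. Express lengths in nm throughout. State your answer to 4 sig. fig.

Require ∫ |ψ|² dx = 1 over the whole domain.
With ∫_{−∞}^{∞} x^(2m) e^(−αx²) dx = (2m−1)!!·√π / (2^m α^(m+1/2)), with ψ = A·e^(−x²/(2σ²)), the integral evaluates to A²·[√(π)·σ].
Setting this equal to 1 gives A² = 1/(√(π)·σ).
With σ = 1.343: A² = 0.42010 and A = 0.64815.

A ≈ 0.6481 nm^(-1/2)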